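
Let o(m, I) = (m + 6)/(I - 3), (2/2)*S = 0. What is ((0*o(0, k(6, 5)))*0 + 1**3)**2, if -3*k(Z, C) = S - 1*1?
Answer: 1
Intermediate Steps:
S = 0
k(Z, C) = 1/3 (k(Z, C) = -(0 - 1*1)/3 = -(0 - 1)/3 = -1/3*(-1) = 1/3)
o(m, I) = (6 + m)/(-3 + I)
((0*o(0, k(6, 5)))*0 + 1**3)**2 = ((0*((6 + 0)/(-3 + 1/3)))*0 + 1**3)**2 = ((0*(6/(-8/3)))*0 + 1)**2 = ((0*(-3/8*6))*0 + 1)**2 = ((0*(-9/4))*0 + 1)**2 = (0*0 + 1)**2 = (0 + 1)**2 = 1**2 = 1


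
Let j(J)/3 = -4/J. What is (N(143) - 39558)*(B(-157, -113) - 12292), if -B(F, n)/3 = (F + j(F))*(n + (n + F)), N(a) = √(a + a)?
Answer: 1196145191406/157 - 30237757*√286/157 ≈ 7.6155e+9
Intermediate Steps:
N(a) = √2*√a (N(a) = √(2*a) = √2*√a)
j(J) = -12/J (j(J) = 3*(-4/J) = -12/J)
B(F, n) = -3*(F - 12/F)*(F + 2*n) (B(F, n) = -3*(F - 12/F)*(n + (n + F)) = -3*(F - 12/F)*(n + (F + n)) = -3*(F - 12/F)*(F + 2*n))
(N(143) - 39558)*(B(-157, -113) - 12292) = (√2*√143 - 39558)*((36 - 3*(-157)² - 6*(-157)*(-113) + 72*(-113)/(-157)) - 12292) = (√286 - 39558)*((36 - 3*24649 - 106446 + 72*(-113)*(-1/157)) - 12292) = (-39558 + √286)*((36 - 73947 - 106446 + 8136/157) - 12292) = (-39558 + √286)*(-28307913/157 - 12292) = (-39558 + √286)*(-30237757/157) = 1196145191406/157 - 30237757*√286/157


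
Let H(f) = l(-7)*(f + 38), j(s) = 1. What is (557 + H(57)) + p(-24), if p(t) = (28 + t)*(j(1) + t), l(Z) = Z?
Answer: -200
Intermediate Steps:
H(f) = -266 - 7*f (H(f) = -7*(f + 38) = -7*(38 + f) = -266 - 7*f)
p(t) = (1 + t)*(28 + t) (p(t) = (28 + t)*(1 + t) = (1 + t)*(28 + t))
(557 + H(57)) + p(-24) = (557 + (-266 - 7*57)) + (28 + (-24)**2 + 29*(-24)) = (557 + (-266 - 399)) + (28 + 576 - 696) = (557 - 665) - 92 = -108 - 92 = -200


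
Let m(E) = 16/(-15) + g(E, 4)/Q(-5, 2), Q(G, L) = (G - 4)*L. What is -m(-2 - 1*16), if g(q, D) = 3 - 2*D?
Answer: 71/90 ≈ 0.78889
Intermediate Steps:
Q(G, L) = L*(-4 + G) (Q(G, L) = (-4 + G)*L = L*(-4 + G))
m(E) = -71/90 (m(E) = 16/(-15) + (3 - 2*4)/((2*(-4 - 5))) = 16*(-1/15) + (3 - 8)/((2*(-9))) = -16/15 - 5/(-18) = -16/15 - 5*(-1/18) = -16/15 + 5/18 = -71/90)
-m(-2 - 1*16) = -1*(-71/90) = 71/90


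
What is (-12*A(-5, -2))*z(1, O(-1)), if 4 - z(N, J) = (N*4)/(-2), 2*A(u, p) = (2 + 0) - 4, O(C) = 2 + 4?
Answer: 72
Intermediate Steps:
O(C) = 6
A(u, p) = -1 (A(u, p) = ((2 + 0) - 4)/2 = (2 - 4)/2 = (½)*(-2) = -1)
z(N, J) = 4 + 2*N (z(N, J) = 4 - N*4/(-2) = 4 - 4*N*(-1)/2 = 4 - (-2)*N = 4 + 2*N)
(-12*A(-5, -2))*z(1, O(-1)) = (-12*(-1))*(4 + 2*1) = 12*(4 + 2) = 12*6 = 72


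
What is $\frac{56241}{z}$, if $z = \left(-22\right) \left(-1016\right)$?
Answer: $\frac{56241}{22352} \approx 2.5162$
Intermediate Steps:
$z = 22352$
$\frac{56241}{z} = \frac{56241}{22352}$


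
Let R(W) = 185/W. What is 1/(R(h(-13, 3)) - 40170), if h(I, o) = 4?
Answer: -4/160495 ≈ -2.4923e-5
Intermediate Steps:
1/(R(h(-13, 3)) - 40170) = 1/(185/4 - 40170) = 1/(-160495/4) = -4/160495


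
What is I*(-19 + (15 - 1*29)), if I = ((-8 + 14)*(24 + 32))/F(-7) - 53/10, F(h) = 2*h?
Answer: 9669/10 ≈ 966.90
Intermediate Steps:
I = -293/10 (I = ((-8 + 14)*(24 + 32))/((2*(-7))) - 53/10 = (6*56)/(-14) - 53*1/10 = 336*(-1/14) - 53/10 = -24 - 53/10 = -293/10 ≈ -29.300)
I*(-19 + (15 - 1*29)) = -293*(-19 + (15 - 1*29))/10 = -293*(-19 + (15 - 29))/10 = -293*(-19 - 14)/10 = -293/10*(-33) = 9669/10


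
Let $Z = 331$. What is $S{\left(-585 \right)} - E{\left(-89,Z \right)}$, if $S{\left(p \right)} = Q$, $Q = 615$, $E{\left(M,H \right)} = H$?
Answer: $284$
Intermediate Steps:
$S{\left(p \right)} = 615$
$S{\left(-585 \right)} - E{\left(-89,Z \right)} = 615 - 331 = 284$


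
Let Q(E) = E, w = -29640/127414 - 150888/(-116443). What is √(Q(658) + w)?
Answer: √100466420668598048974/390433379 ≈ 25.672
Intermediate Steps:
w = 415101924/390433379 (w = -29640*1/127414 - 150888*(-1/116443) = -780/3353 + 150888/116443 = 415101924/390433379 ≈ 1.0632)
√(Q(658) + w) = √(658 + 415101924/390433379) = √(257320265306/390433379) = √100466420668598048974/390433379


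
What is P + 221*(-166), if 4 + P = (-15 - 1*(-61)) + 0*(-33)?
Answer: -36644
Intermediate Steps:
P = 42 (P = -4 + ((-15 - 1*(-61)) + 0*(-33)) = -4 + ((-15 + 61) + 0) = -4 + (46 + 0) = -4 + 46 = 42)
P + 221*(-166) = 42 + 221*(-166) = 42 - 36686 = -36644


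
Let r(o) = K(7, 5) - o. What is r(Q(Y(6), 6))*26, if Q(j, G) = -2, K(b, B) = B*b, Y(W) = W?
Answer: 962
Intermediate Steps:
r(o) = 35 - o (r(o) = 5*7 - o = 35 - o)
r(Q(Y(6), 6))*26 = (35 - 1*(-2))*26 = (35 + 2)*26 = 37*26 = 962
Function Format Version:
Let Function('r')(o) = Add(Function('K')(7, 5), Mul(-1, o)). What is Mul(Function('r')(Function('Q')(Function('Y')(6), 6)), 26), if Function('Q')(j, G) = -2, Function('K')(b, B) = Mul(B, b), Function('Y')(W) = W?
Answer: 962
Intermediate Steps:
Function('r')(o) = Add(35, Mul(-1, o)) (Function('r')(o) = Add(Mul(5, 7), Mul(-1, o)) = Add(35, Mul(-1, o)))
Mul(Function('r')(Function('Q')(Function('Y')(6), 6)), 26) = Mul(Add(35, Mul(-1, -2)), 26) = Mul(Add(35, 2), 26) = Mul(37, 26) = 962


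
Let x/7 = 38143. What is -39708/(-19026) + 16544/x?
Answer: 86641602/40317151 ≈ 2.1490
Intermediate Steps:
x = 267001 (x = 7*38143 = 267001)
-39708/(-19026) + 16544/x = -39708/(-19026) + 16544/267001 = -39708*(-1/19026) + 16544*(1/267001) = 2206/1057 + 16544/267001 = 86641602/40317151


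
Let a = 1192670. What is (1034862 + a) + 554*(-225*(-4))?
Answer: 2726132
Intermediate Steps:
(1034862 + a) + 554*(-225*(-4)) = (1034862 + 1192670) + 554*(-225*(-4)) = 2227532 + 554*900 = 2227532 + 498600 = 2726132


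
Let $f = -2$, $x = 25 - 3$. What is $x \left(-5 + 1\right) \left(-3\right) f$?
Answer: $-528$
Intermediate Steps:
$x = 22$
$x \left(-5 + 1\right) \left(-3\right) f = 22 \left(-5 + 1\right) \left(-3\right) \left(-2\right) = 22 \left(\left(-4\right) \left(-3\right)\right) \left(-2\right) = 22 \cdot 12 \left(-2\right) = 264 \left(-2\right) = -528$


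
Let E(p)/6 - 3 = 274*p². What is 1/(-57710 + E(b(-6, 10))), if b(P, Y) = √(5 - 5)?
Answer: -1/57692 ≈ -1.7333e-5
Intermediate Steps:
b(P, Y) = 0 (b(P, Y) = √0 = 0)
E(p) = 18 + 1644*p² (E(p) = 18 + 6*(274*p²) = 18 + 1644*p²)
1/(-57710 + E(b(-6, 10))) = 1/(-57710 + (18 + 1644*0²)) = 1/(-57710 + (18 + 1644*0)) = 1/(-57710 + (18 + 0)) = 1/(-57710 + 18) = 1/(-57692) = -1/57692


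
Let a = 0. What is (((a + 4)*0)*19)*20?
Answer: 0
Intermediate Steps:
(((a + 4)*0)*19)*20 = (((0 + 4)*0)*19)*20 = ((4*0)*19)*20 = (0*19)*20 = 0*20 = 0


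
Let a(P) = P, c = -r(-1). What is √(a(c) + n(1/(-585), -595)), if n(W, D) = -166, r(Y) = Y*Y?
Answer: I*√167 ≈ 12.923*I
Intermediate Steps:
r(Y) = Y²
c = -1 (c = -1*(-1)² = -1*1 = -1)
√(a(c) + n(1/(-585), -595)) = √(-1 - 166) = √(-167) = I*√167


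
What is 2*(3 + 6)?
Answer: 18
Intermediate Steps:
2*(3 + 6) = 2*9 = 18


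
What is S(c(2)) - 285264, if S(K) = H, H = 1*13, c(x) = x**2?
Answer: -285251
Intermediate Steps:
H = 13
S(K) = 13
S(c(2)) - 285264 = 13 - 285264 = -285251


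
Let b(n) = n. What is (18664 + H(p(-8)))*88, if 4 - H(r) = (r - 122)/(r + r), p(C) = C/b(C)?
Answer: 1648108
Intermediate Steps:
p(C) = 1 (p(C) = C/C = 1)
H(r) = 4 - (-122 + r)/(2*r) (H(r) = 4 - (r - 122)/(r + r) = 4 - (-122 + r)/(2*r))
(18664 + H(p(-8)))*88 = (18664 + (7/2 + 61/1))*88 = (18664 + (7/2 + 61*1))*88 = (18664 + (7/2 + 61))*88 = (18664 + 129/2)*88 = (37457/2)*88 = 1648108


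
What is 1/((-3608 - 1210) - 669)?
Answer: -1/5487 ≈ -0.00018225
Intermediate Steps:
1/((-3608 - 1210) - 669) = 1/(-4818 - 669) = 1/(-5487) = -1/5487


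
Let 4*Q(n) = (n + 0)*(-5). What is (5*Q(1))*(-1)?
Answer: 25/4 ≈ 6.2500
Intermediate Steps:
Q(n) = -5*n/4 (Q(n) = ((n + 0)*(-5))/4 = (n*(-5))/4 = (-5*n)/4 = -5*n/4)
(5*Q(1))*(-1) = (5*(-5/4*1))*(-1) = (5*(-5/4))*(-1) = -25/4*(-1) = 25/4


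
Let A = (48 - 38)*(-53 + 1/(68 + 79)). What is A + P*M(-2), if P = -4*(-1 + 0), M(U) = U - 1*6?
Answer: -82604/147 ≈ -561.93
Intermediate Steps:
M(U) = -6 + U (M(U) = U - 6 = -6 + U)
P = 4 (P = -4*(-1) = 4)
A = -77900/147 (A = 10*(-53 + 1/147) = 10*(-7790/147) = -77900/147 ≈ -529.93)
A + P*M(-2) = -77900/147 + 4*(-6 - 2) = -77900/147 + 4*(-8) = -77900/147 - 32 = -82604/147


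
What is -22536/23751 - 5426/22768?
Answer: -35665143/30042376 ≈ -1.1872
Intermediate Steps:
-22536/23751 - 5426/22768 = -22536*1/23751 - 5426*1/22768 = -2504/2639 - 2713/11384 = -35665143/30042376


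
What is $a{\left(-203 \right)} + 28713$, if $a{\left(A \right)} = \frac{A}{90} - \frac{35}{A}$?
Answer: $\frac{74935493}{2610} \approx 28711.0$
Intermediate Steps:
$a{\left(A \right)} = - \frac{35}{A} + \frac{A}{90}$ ($a{\left(A \right)} = A \frac{1}{90} - \frac{35}{A} = \frac{A}{90} - \frac{35}{A} = - \frac{35}{A} + \frac{A}{90}$)
$a{\left(-203 \right)} + 28713 = \left(- \frac{35}{-203} + \frac{1}{90} \left(-203\right)\right) + 28713 = \left(\left(-35\right) \left(- \frac{1}{203}\right) - \frac{203}{90}\right) + 28713 = \left(\frac{5}{29} - \frac{203}{90}\right) + 28713 = - \frac{5437}{2610} + 28713 = \frac{74935493}{2610}$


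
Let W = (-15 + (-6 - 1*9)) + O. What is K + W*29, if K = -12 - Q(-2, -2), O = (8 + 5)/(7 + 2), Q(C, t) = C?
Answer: -7543/9 ≈ -838.11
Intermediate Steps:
O = 13/9 ≈ 1.4444
K = -10 (K = -12 - 1*(-2) = -12 + 2 = -10)
W = -257/9 (W = (-15 + (-6 - 1*9)) + 13/9 = (-15 + (-6 - 9)) + 13/9 = (-15 - 15) + 13/9 = -30 + 13/9 = -257/9 ≈ -28.556)
K + W*29 = -10 - 257/9*29 = -10 - 7453/9 = -7543/9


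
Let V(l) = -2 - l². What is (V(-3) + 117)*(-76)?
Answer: -8056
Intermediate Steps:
(V(-3) + 117)*(-76) = ((-2 - 1*(-3)²) + 117)*(-76) = ((-2 - 1*9) + 117)*(-76) = ((-2 - 9) + 117)*(-76) = (-11 + 117)*(-76) = 106*(-76) = -8056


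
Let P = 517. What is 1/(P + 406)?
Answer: 1/923 ≈ 0.0010834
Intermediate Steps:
1/(P + 406) = 1/(517 + 406) = 1/923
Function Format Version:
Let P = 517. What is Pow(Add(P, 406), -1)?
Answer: Rational(1, 923) ≈ 0.0010834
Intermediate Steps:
Pow(Add(P, 406), -1) = Pow(Add(517, 406), -1) = Pow(923, -1) = Rational(1, 923)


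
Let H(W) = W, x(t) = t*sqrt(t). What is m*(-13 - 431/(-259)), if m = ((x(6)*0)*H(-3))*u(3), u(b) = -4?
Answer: 0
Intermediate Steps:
x(t) = t**(3/2)
m = 0 (m = ((6**(3/2)*0)*(-3))*(-4) = (((6*sqrt(6))*0)*(-3))*(-4) = (0*(-3))*(-4) = 0*(-4) = 0)
m*(-13 - 431/(-259)) = 0*(-13 - 431/(-259)) = 0*(-13 - 431*(-1/259)) = 0*(-13 + 431/259) = 0*(-2936/259) = 0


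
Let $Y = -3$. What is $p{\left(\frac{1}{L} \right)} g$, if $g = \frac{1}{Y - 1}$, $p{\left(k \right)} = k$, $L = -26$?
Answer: $\frac{1}{104} \approx 0.0096154$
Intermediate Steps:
$g = - \frac{1}{4}$ ($g = \frac{1}{-3 - 1} = \frac{1}{-4} = - \frac{1}{4} \approx -0.25$)
$p{\left(\frac{1}{L} \right)} g = \frac{1}{-26} \left(- \frac{1}{4}\right) = \left(- \frac{1}{26}\right) \left(- \frac{1}{4}\right) = \frac{1}{104}$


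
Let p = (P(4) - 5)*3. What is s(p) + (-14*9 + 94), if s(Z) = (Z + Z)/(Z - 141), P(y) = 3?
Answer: -1564/49 ≈ -31.918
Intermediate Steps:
p = -6 (p = (3 - 5)*3 = -2*3 = -6)
s(Z) = 2*Z/(-141 + Z) (s(Z) = (2*Z)/(-141 + Z) = 2*Z/(-141 + Z))
s(p) + (-14*9 + 94) = 2*(-6)/(-141 - 6) + (-14*9 + 94) = 2*(-6)/(-147) + (-126 + 94) = 2*(-6)*(-1/147) - 32 = 4/49 - 32 = -1564/49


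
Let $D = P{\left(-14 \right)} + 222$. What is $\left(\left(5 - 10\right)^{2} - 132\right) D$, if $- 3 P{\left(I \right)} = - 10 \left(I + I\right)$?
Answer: $- \frac{41302}{3} \approx -13767.0$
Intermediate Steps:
$P{\left(I \right)} = \frac{20 I}{3}$ ($P{\left(I \right)} = - \frac{\left(-10\right) \left(I + I\right)}{3} = - \frac{\left(-10\right) 2 I}{3} = - \frac{\left(-20\right) I}{3} = \frac{20 I}{3}$)
$D = \frac{386}{3}$ ($D = \frac{20}{3} \left(-14\right) + 222 = - \frac{280}{3} + 222 = \frac{386}{3} \approx 128.67$)
$\left(\left(5 - 10\right)^{2} - 132\right) D = \left(\left(5 - 10\right)^{2} - 132\right) \frac{386}{3} = \left(\left(-5\right)^{2} - 132\right) \frac{386}{3} = \left(25 - 132\right) \frac{386}{3} = \left(-107\right) \frac{386}{3} = - \frac{41302}{3}$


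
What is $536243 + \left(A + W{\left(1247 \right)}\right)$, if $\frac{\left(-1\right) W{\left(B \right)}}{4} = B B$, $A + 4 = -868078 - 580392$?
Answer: $-7132267$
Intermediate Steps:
$A = -1448474$ ($A = -4 - 1448470 = -1448474$)
$W{\left(B \right)} = - 4 B^{2}$ ($W{\left(B \right)} = - 4 B B = - 4 B^{2}$)
$536243 + \left(A + W{\left(1247 \right)}\right) = 536243 - \left(1448474 + 4 \cdot 1247^{2}\right) = 536243 - 7668510 = -7132267$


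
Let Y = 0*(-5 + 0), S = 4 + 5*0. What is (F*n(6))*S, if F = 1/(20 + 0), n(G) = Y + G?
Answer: 6/5 ≈ 1.2000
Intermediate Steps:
S = 4 (S = 4 + 0 = 4)
Y = 0 (Y = 0*(-5) = 0)
n(G) = G (n(G) = 0 + G = G)
F = 1/20 ≈ 0.050000
(F*n(6))*S = ((1/20)*6)*4 = (3/10)*4 = 6/5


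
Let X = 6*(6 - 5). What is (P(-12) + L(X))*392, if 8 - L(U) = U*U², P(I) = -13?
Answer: -86632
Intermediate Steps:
X = 6 (X = 6*1 = 6)
L(U) = 8 - U³ (L(U) = 8 - U*U² = 8 - U³)
(P(-12) + L(X))*392 = (-13 + (8 - 1*6³))*392 = (-13 + (8 - 1*216))*392 = (-13 + (8 - 216))*392 = (-13 - 208)*392 = -221*392 = -86632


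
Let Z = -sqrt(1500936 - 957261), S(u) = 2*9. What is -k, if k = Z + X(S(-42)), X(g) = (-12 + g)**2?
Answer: -36 + 5*sqrt(21747) ≈ 701.34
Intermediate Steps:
S(u) = 18
Z = -5*sqrt(21747) (Z = -sqrt(543675) = -5*sqrt(21747) ≈ -737.34)
k = 36 - 5*sqrt(21747) (k = -5*sqrt(21747) + (-12 + 18)**2 = -5*sqrt(21747) + 6**2 = -5*sqrt(21747) + 36 = 36 - 5*sqrt(21747) ≈ -701.34)
-k = -(36 - 5*sqrt(21747)) = -36 + 5*sqrt(21747)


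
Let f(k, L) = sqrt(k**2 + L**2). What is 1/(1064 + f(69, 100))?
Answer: 1064/1117335 - sqrt(14761)/1117335 ≈ 0.00084353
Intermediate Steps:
f(k, L) = sqrt(L**2 + k**2)
1/(1064 + f(69, 100)) = 1/(1064 + sqrt(100**2 + 69**2)) = 1/(1064 + sqrt(10000 + 4761)) = 1/(1064 + sqrt(14761))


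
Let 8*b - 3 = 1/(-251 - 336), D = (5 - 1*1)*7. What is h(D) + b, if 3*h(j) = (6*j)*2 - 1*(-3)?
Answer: 66551/587 ≈ 113.37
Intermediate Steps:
D = 28 (D = (5 - 1)*7 = 4*7 = 28)
b = 220/587 (b = 3/8 + 1/(8*(-251 - 336)) = 3/8 + (⅛)/(-587) = 3/8 + (⅛)*(-1/587) = 3/8 - 1/4696 = 220/587 ≈ 0.37479)
h(j) = 1 + 4*j (h(j) = ((6*j)*2 - 1*(-3))/3 = (12*j + 3)/3 = (3 + 12*j)/3 = 1 + 4*j)
h(D) + b = (1 + 4*28) + 220/587 = (1 + 112) + 220/587 = 113 + 220/587 = 66551/587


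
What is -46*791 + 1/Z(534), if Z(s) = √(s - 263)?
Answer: -36386 + √271/271 ≈ -36386.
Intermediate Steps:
Z(s) = √(-263 + s)
-46*791 + 1/Z(534) = -46*791 + 1/(√(-263 + 534)) = -36386 + 1/(√271) = -36386 + √271/271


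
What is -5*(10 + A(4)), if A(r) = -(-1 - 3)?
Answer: -70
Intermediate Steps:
A(r) = 4 (A(r) = -1*(-4) = 4)
-5*(10 + A(4)) = -5*(10 + 4) = -5*14 = -70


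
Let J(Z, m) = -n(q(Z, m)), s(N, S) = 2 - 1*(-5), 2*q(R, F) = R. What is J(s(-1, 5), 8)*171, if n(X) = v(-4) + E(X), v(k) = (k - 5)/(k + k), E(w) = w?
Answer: -6327/8 ≈ -790.88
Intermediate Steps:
q(R, F) = R/2
s(N, S) = 7 (s(N, S) = 2 + 5 = 7)
v(k) = (-5 + k)/(2*k) (v(k) = (-5 + k)/((2*k)) = (-5 + k)*(1/(2*k)) = (-5 + k)/(2*k))
n(X) = 9/8 + X (n(X) = (½)*(-5 - 4)/(-4) + X = (½)*(-¼)*(-9) + X = 9/8 + X)
J(Z, m) = -9/8 - Z/2 (J(Z, m) = -(9/8 + Z/2) = -9/8 - Z/2)
J(s(-1, 5), 8)*171 = (-9/8 - ½*7)*171 = (-9/8 - 7/2)*171 = -37/8*171 = -6327/8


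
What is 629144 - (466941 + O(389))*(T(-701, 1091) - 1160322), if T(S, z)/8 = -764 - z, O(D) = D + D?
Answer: 549646224622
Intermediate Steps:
O(D) = 2*D
T(S, z) = -6112 - 8*z (T(S, z) = 8*(-764 - z) = -6112 - 8*z)
629144 - (466941 + O(389))*(T(-701, 1091) - 1160322) = 629144 - (466941 + 2*389)*((-6112 - 8*1091) - 1160322) = 629144 - (466941 + 778)*((-6112 - 8728) - 1160322) = 629144 - 467719*(-14840 - 1160322) = 629144 - 467719*(-1175162) = 629144 - 1*(-549645595478) = 629144 + 549645595478 = 549646224622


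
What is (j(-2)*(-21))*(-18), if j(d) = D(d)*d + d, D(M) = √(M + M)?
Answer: -756 - 1512*I ≈ -756.0 - 1512.0*I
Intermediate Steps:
D(M) = √2*√M (D(M) = √(2*M) = √2*√M)
j(d) = d + √2*d^(3/2) (j(d) = (√2*√d)*d + d = √2*d^(3/2) + d = d + √2*d^(3/2))
(j(-2)*(-21))*(-18) = ((-2 + √2*(-2)^(3/2))*(-21))*(-18) = ((-2 + √2*(-2*I*√2))*(-21))*(-18) = ((-2 - 4*I)*(-21))*(-18) = (42 + 84*I)*(-18) = -756 - 1512*I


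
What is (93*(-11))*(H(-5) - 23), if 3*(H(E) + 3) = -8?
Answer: 29326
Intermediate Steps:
H(E) = -17/3 (H(E) = -3 + (⅓)*(-8) = -3 - 8/3 = -17/3)
(93*(-11))*(H(-5) - 23) = (93*(-11))*(-17/3 - 23) = -1023*(-86/3) = 29326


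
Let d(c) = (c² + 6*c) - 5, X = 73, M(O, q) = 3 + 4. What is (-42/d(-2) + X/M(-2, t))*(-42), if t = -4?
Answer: -7458/13 ≈ -573.69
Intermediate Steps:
M(O, q) = 7
d(c) = -5 + c² + 6*c
(-42/d(-2) + X/M(-2, t))*(-42) = (-42/(-5 + (-2)² + 6*(-2)) + 73/7)*(-42) = (-42/(-5 + 4 - 12) + 73*(⅐))*(-42) = (-42/(-13) + 73/7)*(-42) = (-42*(-1/13) + 73/7)*(-42) = (42/13 + 73/7)*(-42) = (1243/91)*(-42) = -7458/13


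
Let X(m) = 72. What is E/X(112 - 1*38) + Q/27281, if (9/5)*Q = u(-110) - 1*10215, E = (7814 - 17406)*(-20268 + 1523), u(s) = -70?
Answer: 613147380230/245529 ≈ 2.4973e+6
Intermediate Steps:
E = 179802040 (E = -9592*(-18745) = 179802040)
Q = -51425/9 (Q = 5*(-70 - 1*10215)/9 = 5*(-70 - 10215)/9 = (5/9)*(-10285) = -51425/9 ≈ -5713.9)
E/X(112 - 1*38) + Q/27281 = 179802040/72 - 51425/9/27281 = 179802040*(1/72) - 51425/9*1/27281 = 22475255/9 - 51425/245529 = 613147380230/245529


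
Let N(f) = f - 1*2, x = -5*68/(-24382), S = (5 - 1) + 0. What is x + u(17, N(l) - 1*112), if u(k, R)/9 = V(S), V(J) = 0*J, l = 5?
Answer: 170/12191 ≈ 0.013945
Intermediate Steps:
S = 4 (S = 4 + 0 = 4)
V(J) = 0
x = 170/12191 (x = -340*(-1/24382) = 170/12191 ≈ 0.013945)
N(f) = -2 + f (N(f) = f - 2 = -2 + f)
u(k, R) = 0 (u(k, R) = 9*0 = 0)
x + u(17, N(l) - 1*112) = 170/12191 + 0 = 170/12191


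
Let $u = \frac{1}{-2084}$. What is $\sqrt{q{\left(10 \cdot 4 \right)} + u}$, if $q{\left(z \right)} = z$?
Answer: $\frac{\sqrt{43430039}}{1042} \approx 6.3245$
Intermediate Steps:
$u = - \frac{1}{2084} \approx -0.00047985$
$\sqrt{q{\left(10 \cdot 4 \right)} + u} = \sqrt{10 \cdot 4 - \frac{1}{2084}} = \sqrt{40 - \frac{1}{2084}} = \sqrt{\frac{83359}{2084}} = \frac{\sqrt{43430039}}{1042}$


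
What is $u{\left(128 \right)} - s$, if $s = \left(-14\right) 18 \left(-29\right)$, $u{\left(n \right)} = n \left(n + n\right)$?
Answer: $25460$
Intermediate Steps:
$u{\left(n \right)} = 2 n^{2}$ ($u{\left(n \right)} = n 2 n = 2 n^{2}$)
$s = 7308$ ($s = \left(-252\right) \left(-29\right) = 7308$)
$u{\left(128 \right)} - s = 2 \cdot 128^{2} - 7308 = 2 \cdot 16384 - 7308 = 32768 - 7308 = 25460$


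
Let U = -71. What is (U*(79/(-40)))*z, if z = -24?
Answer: -16827/5 ≈ -3365.4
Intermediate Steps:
(U*(79/(-40)))*z = -5609/(-40)*(-24) = -5609*(-1)/40*(-24) = -71*(-79/40)*(-24) = (5609/40)*(-24) = -16827/5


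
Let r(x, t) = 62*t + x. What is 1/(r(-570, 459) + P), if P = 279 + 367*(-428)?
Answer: -1/128909 ≈ -7.7574e-6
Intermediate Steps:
r(x, t) = x + 62*t
P = -156797 (P = 279 - 157076 = -156797)
1/(r(-570, 459) + P) = 1/((-570 + 62*459) - 156797) = 1/((-570 + 28458) - 156797) = 1/(27888 - 156797) = 1/(-128909) = -1/128909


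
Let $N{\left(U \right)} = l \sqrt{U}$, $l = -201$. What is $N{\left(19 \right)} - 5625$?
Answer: $-5625 - 201 \sqrt{19} \approx -6501.1$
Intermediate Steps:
$N{\left(U \right)} = - 201 \sqrt{U}$
$N{\left(19 \right)} - 5625 = - 201 \sqrt{19} - 5625 = -5625 - 201 \sqrt{19}$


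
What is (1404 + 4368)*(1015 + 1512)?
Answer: 14585844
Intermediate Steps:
(1404 + 4368)*(1015 + 1512) = 5772*2527 = 14585844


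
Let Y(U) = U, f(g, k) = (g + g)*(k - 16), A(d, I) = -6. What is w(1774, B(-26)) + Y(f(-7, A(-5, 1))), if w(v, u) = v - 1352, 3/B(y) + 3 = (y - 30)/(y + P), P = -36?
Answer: 730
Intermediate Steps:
f(g, k) = 2*g*(-16 + k) (f(g, k) = (2*g)*(-16 + k) = 2*g*(-16 + k))
B(y) = 3/(-3 + (-30 + y)/(-36 + y)) (B(y) = 3/(-3 + (y - 30)/(y - 36)) = 3/(-3 + (-30 + y)/(-36 + y)))
w(v, u) = -1352 + v
w(1774, B(-26)) + Y(f(-7, A(-5, 1))) = (-1352 + 1774) + 2*(-7)*(-16 - 6) = 422 + 2*(-7)*(-22) = 422 + 308 = 730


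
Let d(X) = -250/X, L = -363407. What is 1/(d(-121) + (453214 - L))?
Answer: 121/98811391 ≈ 1.2246e-6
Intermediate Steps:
1/(d(-121) + (453214 - L)) = 1/(-250/(-121) + (453214 - 1*(-363407))) = 1/(-250*(-1/121) + (453214 + 363407)) = 1/(250/121 + 816621) = 1/(98811391/121) = 121/98811391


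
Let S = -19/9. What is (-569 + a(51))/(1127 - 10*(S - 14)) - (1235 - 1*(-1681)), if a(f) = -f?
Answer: -33810768/11593 ≈ -2916.5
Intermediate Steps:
S = -19/9 (S = -19*⅑ = -19/9 ≈ -2.1111)
(-569 + a(51))/(1127 - 10*(S - 14)) - (1235 - 1*(-1681)) = (-569 - 1*51)/(1127 - 10*(-19/9 - 14)) - (1235 - 1*(-1681)) = (-569 - 51)/(1127 - 10*(-145/9)) - (1235 + 1681) = -620/(1127 + 1450/9) - 1*2916 = -620/11593/9 - 2916 = -620*9/11593 - 2916 = -5580/11593 - 2916 = -33810768/11593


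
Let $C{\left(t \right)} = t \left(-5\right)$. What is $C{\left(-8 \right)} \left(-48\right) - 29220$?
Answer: $-31140$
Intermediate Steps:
$C{\left(t \right)} = - 5 t$
$C{\left(-8 \right)} \left(-48\right) - 29220 = \left(-5\right) \left(-8\right) \left(-48\right) - 29220 = 40 \left(-48\right) - 29220 = -1920 - 29220 = -31140$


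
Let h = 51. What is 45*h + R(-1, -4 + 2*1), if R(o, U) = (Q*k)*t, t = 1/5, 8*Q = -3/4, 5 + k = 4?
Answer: 367203/160 ≈ 2295.0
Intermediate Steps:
k = -1 (k = -5 + 4 = -1)
Q = -3/32 (Q = (-3/4)/8 = (-3*¼)/8 = (⅛)*(-¾) = -3/32 ≈ -0.093750)
t = ⅕ ≈ 0.20000
R(o, U) = 3/160 (R(o, U) = -3/32*(-1)*(⅕) = (3/32)*(⅕) = 3/160)
45*h + R(-1, -4 + 2*1) = 45*51 + 3/160 = 2295 + 3/160 = 367203/160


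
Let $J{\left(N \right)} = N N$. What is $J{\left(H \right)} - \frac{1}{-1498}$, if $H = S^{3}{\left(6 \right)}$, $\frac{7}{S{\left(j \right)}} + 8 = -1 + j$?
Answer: $\frac{176238931}{1092042} \approx 161.38$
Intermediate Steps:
$S{\left(j \right)} = \frac{7}{-9 + j}$ ($S{\left(j \right)} = \frac{7}{-8 + \left(-1 + j\right)} = \frac{7}{-9 + j}$)
$H = - \frac{343}{27}$ ($H = \left(\frac{7}{-9 + 6}\right)^{3} = \left(\frac{7}{-3}\right)^{3} = \left(7 \left(- \frac{1}{3}\right)\right)^{3} = \left(- \frac{7}{3}\right)^{3} = - \frac{343}{27} \approx -12.704$)
$J{\left(N \right)} = N^{2}$
$J{\left(H \right)} - \frac{1}{-1498} = \left(- \frac{343}{27}\right)^{2} - \frac{1}{-1498} = \frac{117649}{729} - - \frac{1}{1498} = \frac{117649}{729} + \frac{1}{1498} = \frac{176238931}{1092042}$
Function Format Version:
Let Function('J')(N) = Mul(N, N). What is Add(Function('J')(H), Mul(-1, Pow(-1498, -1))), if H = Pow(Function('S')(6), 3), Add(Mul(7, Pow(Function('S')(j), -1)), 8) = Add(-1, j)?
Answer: Rational(176238931, 1092042) ≈ 161.38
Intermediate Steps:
Function('S')(j) = Mul(7, Pow(Add(-9, j), -1)) (Function('S')(j) = Mul(7, Pow(Add(-8, Add(-1, j)), -1)) = Mul(7, Pow(Add(-9, j), -1)))
H = Rational(-343, 27) (H = Pow(Mul(7, Pow(Add(-9, 6), -1)), 3) = Pow(Mul(7, Pow(-3, -1)), 3) = Pow(Mul(7, Rational(-1, 3)), 3) = Pow(Rational(-7, 3), 3) = Rational(-343, 27) ≈ -12.704)
Function('J')(N) = Pow(N, 2)
Add(Function('J')(H), Mul(-1, Pow(-1498, -1))) = Add(Pow(Rational(-343, 27), 2), Mul(-1, Pow(-1498, -1))) = Add(Rational(117649, 729), Mul(-1, Rational(-1, 1498))) = Add(Rational(117649, 729), Rational(1, 1498)) = Rational(176238931, 1092042)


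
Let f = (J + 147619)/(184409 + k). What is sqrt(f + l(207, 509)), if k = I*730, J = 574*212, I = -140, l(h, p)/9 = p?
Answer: 8*sqrt(53788197774)/27403 ≈ 67.707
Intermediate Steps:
l(h, p) = 9*p
J = 121688
k = -102200 (k = -140*730 = -102200)
f = 89769/27403 (f = (121688 + 147619)/(184409 - 102200) = 269307/82209 = 269307*(1/82209) = 89769/27403 ≈ 3.2759)
sqrt(f + l(207, 509)) = sqrt(89769/27403 + 9*509) = sqrt(89769/27403 + 4581) = sqrt(125622912/27403) = 8*sqrt(53788197774)/27403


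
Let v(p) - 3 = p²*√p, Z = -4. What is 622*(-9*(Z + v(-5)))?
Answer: 5598 - 139950*I*√5 ≈ 5598.0 - 3.1294e+5*I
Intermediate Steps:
v(p) = 3 + p^(5/2) (v(p) = 3 + p²*√p = 3 + p^(5/2))
622*(-9*(Z + v(-5))) = 622*(-9*(-4 + (3 + (-5)^(5/2)))) = 622*(-9*(-4 + (3 + 25*I*√5))) = 622*(-9*(-1 + 25*I*√5)) = 622*(9 - 225*I*√5) = 5598 - 139950*I*√5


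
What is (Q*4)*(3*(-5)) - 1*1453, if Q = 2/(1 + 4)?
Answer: -1477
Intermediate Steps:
Q = ⅖ (Q = 2/5 = (⅕)*2 = ⅖ ≈ 0.40000)
(Q*4)*(3*(-5)) - 1*1453 = ((⅖)*4)*(3*(-5)) - 1*1453 = (8/5)*(-15) - 1453 = -24 - 1453 = -1477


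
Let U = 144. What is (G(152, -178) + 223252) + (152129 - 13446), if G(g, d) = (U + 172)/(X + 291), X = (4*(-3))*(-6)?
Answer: 131382721/363 ≈ 3.6194e+5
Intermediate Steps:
X = 72 (X = -12*(-6) = 72)
G(g, d) = 316/363 (G(g, d) = (144 + 172)/(72 + 291) = 316/363)
(G(152, -178) + 223252) + (152129 - 13446) = (316/363 + 223252) + (152129 - 13446) = 81040792/363 + 138683 = 131382721/363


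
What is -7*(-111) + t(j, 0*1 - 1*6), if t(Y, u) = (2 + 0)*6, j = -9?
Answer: 789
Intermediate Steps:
t(Y, u) = 12 (t(Y, u) = 2*6 = 12)
-7*(-111) + t(j, 0*1 - 1*6) = -7*(-111) + 12 = 777 + 12 = 789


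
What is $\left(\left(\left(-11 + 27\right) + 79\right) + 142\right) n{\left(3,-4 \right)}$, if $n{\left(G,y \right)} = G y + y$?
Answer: $-3792$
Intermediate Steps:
$n{\left(G,y \right)} = y + G y$
$\left(\left(\left(-11 + 27\right) + 79\right) + 142\right) n{\left(3,-4 \right)} = \left(\left(\left(-11 + 27\right) + 79\right) + 142\right) \left(- 4 \left(1 + 3\right)\right) = \left(\left(16 + 79\right) + 142\right) \left(\left(-4\right) 4\right) = \left(95 + 142\right) \left(-16\right) = 237 \left(-16\right) = -3792$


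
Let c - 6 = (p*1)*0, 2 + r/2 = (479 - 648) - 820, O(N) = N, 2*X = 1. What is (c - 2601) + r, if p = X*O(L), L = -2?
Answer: -4577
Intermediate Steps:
X = ½ (X = (½)*1 = ½ ≈ 0.50000)
p = -1 (p = (½)*(-2) = -1)
r = -1982 (r = -4 + 2*((479 - 648) - 820) = -4 + 2*(-169 - 820) = -4 + 2*(-989) = -4 - 1978 = -1982)
c = 6 (c = 6 - 1*1*0 = 6 - 1*0 = 6 + 0 = 6)
(c - 2601) + r = (6 - 2601) - 1982 = -2595 - 1982 = -4577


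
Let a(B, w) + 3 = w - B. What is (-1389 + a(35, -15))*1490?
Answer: -2148580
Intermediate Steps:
a(B, w) = -3 + w - B (a(B, w) = -3 + (w - B) = -3 + w - B)
(-1389 + a(35, -15))*1490 = (-1389 + (-3 - 15 - 1*35))*1490 = (-1389 + (-3 - 15 - 35))*1490 = (-1389 - 53)*1490 = -1442*1490 = -2148580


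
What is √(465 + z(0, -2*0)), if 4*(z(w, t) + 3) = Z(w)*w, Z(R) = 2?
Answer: √462 ≈ 21.494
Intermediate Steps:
z(w, t) = -3 + w/2 (z(w, t) = -3 + (2*w)/4 = -3 + w/2)
√(465 + z(0, -2*0)) = √(465 + (-3 + (½)*0)) = √(465 + (-3 + 0)) = √(465 - 3) = √462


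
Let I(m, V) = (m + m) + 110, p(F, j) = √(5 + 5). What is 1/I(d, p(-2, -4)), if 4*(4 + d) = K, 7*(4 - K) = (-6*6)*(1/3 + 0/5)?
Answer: 7/734 ≈ 0.0095368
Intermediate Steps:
p(F, j) = √10
K = 40/7 (K = 4 - (-6*6)*(1/3 + 0/5)/7 = 4 - (-36)*(1*(⅓) + 0*(⅕))/7 = 4 - (-36)*(⅓ + 0)/7 = 4 - (-36)/(7*3) = 4 - ⅐*(-12) = 4 + 12/7 = 40/7 ≈ 5.7143)
d = -18/7 (d = -4 + (¼)*(40/7) = -4 + 10/7 = -18/7 ≈ -2.5714)
I(m, V) = 110 + 2*m (I(m, V) = 2*m + 110 = 110 + 2*m)
1/I(d, p(-2, -4)) = 1/(110 + 2*(-18/7)) = 1/(110 - 36/7) = 1/(734/7) = 7/734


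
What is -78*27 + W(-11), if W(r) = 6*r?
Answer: -2172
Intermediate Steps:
-78*27 + W(-11) = -78*27 + 6*(-11) = -2106 - 66 = -2172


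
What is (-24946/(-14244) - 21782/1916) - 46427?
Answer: -79207820155/1705719 ≈ -46437.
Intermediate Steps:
(-24946/(-14244) - 21782/1916) - 46427 = (-24946*(-1/14244) - 21782*1/1916) - 46427 = (12473/7122 - 10891/958) - 46427 = -16404142/1705719 - 46427 = -79207820155/1705719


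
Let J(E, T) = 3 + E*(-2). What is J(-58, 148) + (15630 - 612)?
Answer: 15137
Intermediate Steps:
J(E, T) = 3 - 2*E
J(-58, 148) + (15630 - 612) = (3 - 2*(-58)) + (15630 - 612) = (3 + 116) + 15018 = 119 + 15018 = 15137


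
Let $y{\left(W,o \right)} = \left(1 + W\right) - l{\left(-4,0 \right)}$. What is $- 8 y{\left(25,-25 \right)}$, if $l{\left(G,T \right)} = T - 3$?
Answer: $-232$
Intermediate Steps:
$l{\left(G,T \right)} = -3 + T$
$y{\left(W,o \right)} = 4 + W$ ($y{\left(W,o \right)} = \left(1 + W\right) - \left(-3 + 0\right) = \left(1 + W\right) - -3 = \left(1 + W\right) + 3 = 4 + W$)
$- 8 y{\left(25,-25 \right)} = - 8 \left(4 + 25\right) = \left(-8\right) 29 = -232$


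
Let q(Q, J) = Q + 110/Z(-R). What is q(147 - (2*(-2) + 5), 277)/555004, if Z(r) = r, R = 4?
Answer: 237/1110008 ≈ 0.00021351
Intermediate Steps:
q(Q, J) = -55/2 + Q (q(Q, J) = Q + 110/((-1*4)) = Q + 110/(-4) = Q + 110*(-1/4) = Q - 55/2 = -55/2 + Q)
q(147 - (2*(-2) + 5), 277)/555004 = (-55/2 + (147 - (2*(-2) + 5)))/555004 = (-55/2 + (147 - (-4 + 5)))*(1/555004) = (-55/2 + (147 - 1*1))*(1/555004) = (-55/2 + (147 - 1))*(1/555004) = (-55/2 + 146)*(1/555004) = (237/2)*(1/555004) = 237/1110008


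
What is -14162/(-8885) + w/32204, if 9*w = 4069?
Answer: 4140810497/2575192860 ≈ 1.6080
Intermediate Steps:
w = 4069/9 (w = (⅑)*4069 = 4069/9 ≈ 452.11)
-14162/(-8885) + w/32204 = -14162/(-8885) + (4069/9)/32204 = -14162*(-1/8885) + (4069/9)*(1/32204) = 14162/8885 + 4069/289836 = 4140810497/2575192860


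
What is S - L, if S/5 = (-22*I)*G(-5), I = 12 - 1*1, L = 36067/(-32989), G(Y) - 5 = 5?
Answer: -399130833/32989 ≈ -12099.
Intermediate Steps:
G(Y) = 10 (G(Y) = 5 + 5 = 10)
L = -36067/32989 (L = 36067*(-1/32989) = -36067/32989 ≈ -1.0933)
I = 11 (I = 12 - 1 = 11)
S = -12100 (S = 5*(-22*11*10) = 5*(-242*10) = 5*(-2420) = -12100)
S - L = -12100 - 1*(-36067/32989) = -12100 + 36067/32989 = -399130833/32989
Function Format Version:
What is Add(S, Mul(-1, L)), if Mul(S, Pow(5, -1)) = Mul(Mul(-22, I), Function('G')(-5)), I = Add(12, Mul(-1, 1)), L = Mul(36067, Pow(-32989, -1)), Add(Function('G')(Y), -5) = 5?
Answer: Rational(-399130833, 32989) ≈ -12099.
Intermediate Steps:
Function('G')(Y) = 10 (Function('G')(Y) = Add(5, 5) = 10)
L = Rational(-36067, 32989) (L = Mul(36067, Rational(-1, 32989)) = Rational(-36067, 32989) ≈ -1.0933)
I = 11 (I = Add(12, -1) = 11)
S = -12100 (S = Mul(5, Mul(Mul(-22, 11), 10)) = Mul(5, Mul(-242, 10)) = Mul(5, -2420) = -12100)
Add(S, Mul(-1, L)) = Add(-12100, Mul(-1, Rational(-36067, 32989))) = Add(-12100, Rational(36067, 32989)) = Rational(-399130833, 32989)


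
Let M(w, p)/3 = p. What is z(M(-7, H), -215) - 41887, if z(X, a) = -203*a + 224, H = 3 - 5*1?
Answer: 1982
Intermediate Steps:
H = -2 (H = 3 - 5 = -2)
M(w, p) = 3*p
z(X, a) = 224 - 203*a
z(M(-7, H), -215) - 41887 = (224 - 203*(-215)) - 41887 = (224 + 43645) - 41887 = 43869 - 41887 = 1982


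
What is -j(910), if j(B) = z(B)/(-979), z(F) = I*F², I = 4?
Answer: 3312400/979 ≈ 3383.5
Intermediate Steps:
z(F) = 4*F²
j(B) = -4*B²/979 (j(B) = (4*B²)/(-979) = (4*B²)*(-1/979) = -4*B²/979)
-j(910) = -(-4)*910²/979 = -(-4)*828100/979 = -1*(-3312400/979) = 3312400/979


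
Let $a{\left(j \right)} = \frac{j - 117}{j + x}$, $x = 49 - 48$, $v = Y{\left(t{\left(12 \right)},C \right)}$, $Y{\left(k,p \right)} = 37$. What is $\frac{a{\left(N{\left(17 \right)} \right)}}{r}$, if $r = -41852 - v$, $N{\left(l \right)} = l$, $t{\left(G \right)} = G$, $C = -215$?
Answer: $\frac{50}{377001} \approx 0.00013263$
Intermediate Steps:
$v = 37$
$x = 1$
$a{\left(j \right)} = \frac{-117 + j}{1 + j}$ ($a{\left(j \right)} = \frac{j - 117}{j + 1} = \frac{-117 + j}{1 + j}$)
$r = -41889$ ($r = -41852 - 37 = -41889$)
$\frac{a{\left(N{\left(17 \right)} \right)}}{r} = \frac{\frac{1}{1 + 17} \left(-117 + 17\right)}{-41889} = \frac{1}{18} \left(-100\right) \left(- \frac{1}{41889}\right) = \left(- \frac{50}{9}\right) \left(- \frac{1}{41889}\right) = \frac{50}{377001}$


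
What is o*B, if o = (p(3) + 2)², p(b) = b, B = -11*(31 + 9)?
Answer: -11000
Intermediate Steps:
B = -440 (B = -11*40 = -440)
o = 25 (o = (3 + 2)² = 5² = 25)
o*B = 25*(-440) = -11000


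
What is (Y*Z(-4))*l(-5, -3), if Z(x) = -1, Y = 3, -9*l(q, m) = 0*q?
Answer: 0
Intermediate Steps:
l(q, m) = 0 (l(q, m) = -0*q = -1/9*0 = 0)
(Y*Z(-4))*l(-5, -3) = (3*(-1))*0 = -3*0 = 0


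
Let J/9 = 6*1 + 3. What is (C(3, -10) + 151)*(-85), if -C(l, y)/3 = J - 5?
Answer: 6545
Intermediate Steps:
J = 81 (J = 9*(6*1 + 3) = 9*(6 + 3) = 9*9 = 81)
C(l, y) = -228 (C(l, y) = -3*(81 - 5) = -3*76 = -228)
(C(3, -10) + 151)*(-85) = (-228 + 151)*(-85) = -77*(-85) = 6545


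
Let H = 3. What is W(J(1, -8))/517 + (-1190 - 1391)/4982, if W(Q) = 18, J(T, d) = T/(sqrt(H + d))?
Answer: -26483/54802 ≈ -0.48325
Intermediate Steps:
J(T, d) = T/sqrt(3 + d) (J(T, d) = T/(sqrt(3 + d)) = T/sqrt(3 + d))
W(J(1, -8))/517 + (-1190 - 1391)/4982 = 18/517 + (-1190 - 1391)/4982 = 18*(1/517) - 2581*1/4982 = 18/517 - 2581/4982 = -26483/54802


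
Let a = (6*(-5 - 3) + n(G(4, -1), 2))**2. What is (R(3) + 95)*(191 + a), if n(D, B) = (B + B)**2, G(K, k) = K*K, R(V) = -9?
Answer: 104490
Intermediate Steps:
G(K, k) = K**2
n(D, B) = 4*B**2 (n(D, B) = (2*B)**2 = 4*B**2)
a = 1024 (a = (6*(-5 - 3) + 4*2**2)**2 = (6*(-8) + 4*4)**2 = (-48 + 16)**2 = (-32)**2 = 1024)
(R(3) + 95)*(191 + a) = (-9 + 95)*(191 + 1024) = 86*1215 = 104490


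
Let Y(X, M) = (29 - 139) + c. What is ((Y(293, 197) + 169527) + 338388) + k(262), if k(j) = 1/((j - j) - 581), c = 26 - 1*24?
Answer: 295035866/581 ≈ 5.0781e+5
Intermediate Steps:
c = 2 (c = 26 - 24 = 2)
Y(X, M) = -108 (Y(X, M) = (29 - 139) + 2 = -110 + 2 = -108)
k(j) = -1/581 (k(j) = 1/(0 - 581) = 1/(-581) = -1/581)
((Y(293, 197) + 169527) + 338388) + k(262) = ((-108 + 169527) + 338388) - 1/581 = (169419 + 338388) - 1/581 = 507807 - 1/581 = 295035866/581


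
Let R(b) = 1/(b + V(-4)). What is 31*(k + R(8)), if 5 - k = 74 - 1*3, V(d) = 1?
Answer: -18383/9 ≈ -2042.6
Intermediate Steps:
k = -66 (k = 5 - (74 - 1*3) = 5 - (74 - 3) = 5 - 1*71 = 5 - 71 = -66)
R(b) = 1/(1 + b) (R(b) = 1/(b + 1) = 1/(1 + b))
31*(k + R(8)) = 31*(-66 + 1/(1 + 8)) = 31*(-66 + 1/9) = 31*(-66 + ⅑) = 31*(-593/9) = -18383/9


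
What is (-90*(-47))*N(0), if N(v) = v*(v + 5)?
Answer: 0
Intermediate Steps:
N(v) = v*(5 + v)
(-90*(-47))*N(0) = (-90*(-47))*(0*(5 + 0)) = 4230*(0*5) = 4230*0 = 0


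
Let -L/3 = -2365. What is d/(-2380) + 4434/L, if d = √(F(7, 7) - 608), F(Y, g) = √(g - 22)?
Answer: 1478/2365 - √(-608 + I*√15)/2380 ≈ 0.62491 - 0.01036*I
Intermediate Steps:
L = 7095 (L = -3*(-2365) = 7095)
F(Y, g) = √(-22 + g)
d = √(-608 + I*√15) (d = √(√(-22 + 7) - 608) = √(√(-15) - 608) = √(I*√15 - 608) = √(-608 + I*√15) ≈ 0.07854 + 24.658*I)
d/(-2380) + 4434/L = √(-608 + I*√15)/(-2380) + 4434/7095 = √(-608 + I*√15)*(-1/2380) + 4434*(1/7095) = -√(-608 + I*√15)/2380 + 1478/2365 = 1478/2365 - √(-608 + I*√15)/2380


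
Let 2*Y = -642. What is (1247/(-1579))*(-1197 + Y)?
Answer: 1892946/1579 ≈ 1198.8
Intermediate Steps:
Y = -321 (Y = (½)*(-642) = -321)
(1247/(-1579))*(-1197 + Y) = (1247/(-1579))*(-1197 - 321) = (1247*(-1/1579))*(-1518) = -1247/1579*(-1518) = 1892946/1579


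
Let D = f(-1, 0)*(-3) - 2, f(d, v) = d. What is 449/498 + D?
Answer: 947/498 ≈ 1.9016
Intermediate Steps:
D = 1 (D = -1*(-3) - 2 = 3 - 2 = 1)
449/498 + D = 449/498 + 1 = 947/498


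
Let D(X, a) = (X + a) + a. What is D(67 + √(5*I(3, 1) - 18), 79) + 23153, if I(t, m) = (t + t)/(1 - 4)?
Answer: 23378 + 2*I*√7 ≈ 23378.0 + 5.2915*I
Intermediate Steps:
I(t, m) = -2*t/3 (I(t, m) = (2*t)/(-3) = (2*t)*(-⅓) = -2*t/3)
D(X, a) = X + 2*a
D(67 + √(5*I(3, 1) - 18), 79) + 23153 = ((67 + √(5*(-⅔*3) - 18)) + 2*79) + 23153 = ((67 + √(5*(-2) - 18)) + 158) + 23153 = ((67 + √(-10 - 18)) + 158) + 23153 = ((67 + √(-28)) + 158) + 23153 = ((67 + 2*I*√7) + 158) + 23153 = (225 + 2*I*√7) + 23153 = 23378 + 2*I*√7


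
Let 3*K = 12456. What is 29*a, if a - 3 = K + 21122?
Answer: 733033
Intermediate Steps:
K = 4152 (K = (⅓)*12456 = 4152)
a = 25277 (a = 3 + (4152 + 21122) = 3 + 25274 = 25277)
29*a = 29*25277 = 733033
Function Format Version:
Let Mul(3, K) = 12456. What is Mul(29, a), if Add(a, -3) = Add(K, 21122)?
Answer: 733033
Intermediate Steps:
K = 4152 (K = Mul(Rational(1, 3), 12456) = 4152)
a = 25277 (a = Add(3, Add(4152, 21122)) = Add(3, 25274) = 25277)
Mul(29, a) = Mul(29, 25277) = 733033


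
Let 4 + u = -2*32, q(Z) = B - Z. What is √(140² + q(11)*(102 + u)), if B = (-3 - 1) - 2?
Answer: √19022 ≈ 137.92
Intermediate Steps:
B = -6 (B = -4 - 2 = -6)
q(Z) = -6 - Z
u = -68 (u = -4 - 2*32 = -4 - 64 = -68)
√(140² + q(11)*(102 + u)) = √(140² + (-6 - 1*11)*(102 - 68)) = √(19600 + (-6 - 11)*34) = √(19600 - 17*34) = √(19600 - 578) = √19022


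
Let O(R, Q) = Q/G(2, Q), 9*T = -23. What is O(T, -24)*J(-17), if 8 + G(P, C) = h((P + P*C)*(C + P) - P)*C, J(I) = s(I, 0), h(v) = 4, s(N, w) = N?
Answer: -51/13 ≈ -3.9231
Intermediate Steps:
J(I) = I
G(P, C) = -8 + 4*C
T = -23/9 (T = (⅑)*(-23) = -23/9 ≈ -2.5556)
O(R, Q) = Q/(-8 + 4*Q)
O(T, -24)*J(-17) = ((¼)*(-24)/(-2 - 24))*(-17) = ((¼)*(-24)/(-26))*(-17) = ((¼)*(-24)*(-1/26))*(-17) = (3/13)*(-17) = -51/13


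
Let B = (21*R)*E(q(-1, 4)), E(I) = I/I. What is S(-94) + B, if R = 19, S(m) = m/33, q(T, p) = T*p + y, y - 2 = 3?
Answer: 13073/33 ≈ 396.15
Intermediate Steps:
y = 5 (y = 2 + 3 = 5)
q(T, p) = 5 + T*p (q(T, p) = T*p + 5 = 5 + T*p)
S(m) = m/33 (S(m) = m*(1/33) = m/33)
E(I) = 1
B = 399 (B = (21*19)*1 = 399*1 = 399)
S(-94) + B = (1/33)*(-94) + 399 = -94/33 + 399 = 13073/33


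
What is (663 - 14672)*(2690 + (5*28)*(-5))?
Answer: -27877910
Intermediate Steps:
(663 - 14672)*(2690 + (5*28)*(-5)) = -14009*(2690 + 140*(-5)) = -14009*(2690 - 700) = -14009*1990 = -27877910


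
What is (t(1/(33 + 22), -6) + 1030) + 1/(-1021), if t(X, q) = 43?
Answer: 1095532/1021 ≈ 1073.0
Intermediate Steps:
(t(1/(33 + 22), -6) + 1030) + 1/(-1021) = (43 + 1030) + 1/(-1021) = 1073 - 1/1021 = 1095532/1021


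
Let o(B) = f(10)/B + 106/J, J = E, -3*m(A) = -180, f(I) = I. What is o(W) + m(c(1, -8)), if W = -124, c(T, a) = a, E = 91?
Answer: 344637/5642 ≈ 61.084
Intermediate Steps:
m(A) = 60 (m(A) = -⅓*(-180) = 60)
J = 91
o(B) = 106/91 + 10/B (o(B) = 10/B + 106/91 = 106/91 + 10/B)
o(W) + m(c(1, -8)) = (106/91 + 10/(-124)) + 60 = (106/91 + 10*(-1/124)) + 60 = (106/91 - 5/62) + 60 = 6117/5642 + 60 = 344637/5642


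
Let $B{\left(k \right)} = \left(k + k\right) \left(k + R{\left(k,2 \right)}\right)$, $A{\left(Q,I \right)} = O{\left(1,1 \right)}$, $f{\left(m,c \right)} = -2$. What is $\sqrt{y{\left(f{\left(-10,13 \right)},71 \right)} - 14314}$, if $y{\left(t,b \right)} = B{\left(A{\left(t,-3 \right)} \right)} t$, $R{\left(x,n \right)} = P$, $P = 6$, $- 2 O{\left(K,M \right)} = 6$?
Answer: $11 i \sqrt{118} \approx 119.49 i$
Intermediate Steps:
$O{\left(K,M \right)} = -3$ ($O{\left(K,M \right)} = \left(- \frac{1}{2}\right) 6 = -3$)
$R{\left(x,n \right)} = 6$
$A{\left(Q,I \right)} = -3$
$B{\left(k \right)} = 2 k \left(6 + k\right)$ ($B{\left(k \right)} = \left(k + k\right) \left(k + 6\right) = 2 k \left(6 + k\right)$)
$y{\left(t,b \right)} = - 18 t$ ($y{\left(t,b \right)} = 2 \left(-3\right) \left(6 - 3\right) t = 2 \left(-3\right) 3 t = - 18 t$)
$\sqrt{y{\left(f{\left(-10,13 \right)},71 \right)} - 14314} = \sqrt{\left(-18\right) \left(-2\right) - 14314} = \sqrt{36 - 14314} = \sqrt{-14278} = 11 i \sqrt{118}$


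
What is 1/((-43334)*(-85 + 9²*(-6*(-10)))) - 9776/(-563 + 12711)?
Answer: -505712116437/628415584450 ≈ -0.80474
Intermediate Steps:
1/((-43334)*(-85 + 9²*(-6*(-10)))) - 9776/(-563 + 12711) = -1/(43334*(-85 + 81*60)) - 9776/12148 = -1/(43334*(-85 + 4860)) - 9776*1/12148 = -1/43334/4775 - 2444/3037 = -1/43334*1/4775 - 2444/3037 = -1/206919850 - 2444/3037 = -505712116437/628415584450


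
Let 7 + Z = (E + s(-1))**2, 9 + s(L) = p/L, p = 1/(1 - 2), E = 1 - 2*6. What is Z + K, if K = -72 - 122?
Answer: 160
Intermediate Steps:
E = -11 (E = 1 - 12 = -11)
K = -194
p = -1 (p = 1/(-1) = -1)
s(L) = -9 - 1/L
Z = 354 (Z = -7 + (-11 + (-9 - 1/(-1)))**2 = -7 + (-11 + (-9 - 1*(-1)))**2 = -7 + (-11 + (-9 + 1))**2 = -7 + (-11 - 8)**2 = -7 + (-19)**2 = -7 + 361 = 354)
Z + K = 354 - 194 = 160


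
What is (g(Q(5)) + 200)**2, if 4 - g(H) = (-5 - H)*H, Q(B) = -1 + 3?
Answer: 47524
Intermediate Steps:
Q(B) = 2
g(H) = 4 - H*(-5 - H) (g(H) = 4 - (-5 - H)*H = 4 - H*(-5 - H))
(g(Q(5)) + 200)**2 = ((4 + 2**2 + 5*2) + 200)**2 = ((4 + 4 + 10) + 200)**2 = (18 + 200)**2 = 218**2 = 47524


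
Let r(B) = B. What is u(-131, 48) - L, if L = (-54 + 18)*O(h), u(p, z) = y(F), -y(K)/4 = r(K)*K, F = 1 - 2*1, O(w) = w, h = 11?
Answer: 392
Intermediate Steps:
F = -1 (F = 1 - 2 = -1)
y(K) = -4*K**2 (y(K) = -4*K*K = -4*K**2)
u(p, z) = -4 (u(p, z) = -4*(-1)**2 = -4*1 = -4)
L = -396 (L = (-54 + 18)*11 = -36*11 = -396)
u(-131, 48) - L = -4 - 1*(-396) = -4 + 396 = 392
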